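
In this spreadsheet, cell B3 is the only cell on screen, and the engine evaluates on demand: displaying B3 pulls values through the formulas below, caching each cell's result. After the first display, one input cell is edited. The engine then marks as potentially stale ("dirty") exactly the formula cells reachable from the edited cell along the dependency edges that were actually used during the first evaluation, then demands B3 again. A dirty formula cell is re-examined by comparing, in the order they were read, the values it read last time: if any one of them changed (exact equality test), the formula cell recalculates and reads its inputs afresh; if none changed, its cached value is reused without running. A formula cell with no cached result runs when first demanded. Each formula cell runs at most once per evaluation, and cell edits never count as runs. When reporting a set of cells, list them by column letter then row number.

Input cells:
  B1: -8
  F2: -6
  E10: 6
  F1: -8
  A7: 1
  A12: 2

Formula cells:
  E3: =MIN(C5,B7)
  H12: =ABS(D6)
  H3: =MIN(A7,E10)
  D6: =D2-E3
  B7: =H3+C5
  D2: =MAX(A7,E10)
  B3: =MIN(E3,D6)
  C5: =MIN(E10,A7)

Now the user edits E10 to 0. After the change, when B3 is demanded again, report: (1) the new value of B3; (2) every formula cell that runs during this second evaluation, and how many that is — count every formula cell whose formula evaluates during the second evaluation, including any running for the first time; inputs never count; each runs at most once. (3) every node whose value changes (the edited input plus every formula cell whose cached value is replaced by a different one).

Initial pass — values computed on the first demand:
  C5 = MIN(6, 1) = 1
  D2 = MAX(1, 6) = 6
  H3 = MIN(1, 6) = 1
  B7 = 1 + 1 = 2
  E3 = MIN(1, 2) = 1
  D6 = 6 - 1 = 5
  B3 = MIN(1, 5) = 1

Second demand — change propagation:
  C5: re-runs because E10 6->0; new result 0.
  D2: re-runs because E10 6->0; new result 1.
  H3: re-runs because E10 6->0; new result 0.
  B7: re-runs because H3 1->0; C5 1->0; new result 0.
  E3: re-runs because C5 1->0; B7 2->0; new result 0.
  D6: re-runs because D2 6->1; E3 1->0; new result 1.
  B3: re-runs because E3 1->0; D6 5->1; new result 0.

B3 now evaluates to 0.
Run set: B3, B7, C5, D2, D6, E3, H3 (7 run).
Changed values: B3, B7, C5, D2, D6, E3, E10, H3.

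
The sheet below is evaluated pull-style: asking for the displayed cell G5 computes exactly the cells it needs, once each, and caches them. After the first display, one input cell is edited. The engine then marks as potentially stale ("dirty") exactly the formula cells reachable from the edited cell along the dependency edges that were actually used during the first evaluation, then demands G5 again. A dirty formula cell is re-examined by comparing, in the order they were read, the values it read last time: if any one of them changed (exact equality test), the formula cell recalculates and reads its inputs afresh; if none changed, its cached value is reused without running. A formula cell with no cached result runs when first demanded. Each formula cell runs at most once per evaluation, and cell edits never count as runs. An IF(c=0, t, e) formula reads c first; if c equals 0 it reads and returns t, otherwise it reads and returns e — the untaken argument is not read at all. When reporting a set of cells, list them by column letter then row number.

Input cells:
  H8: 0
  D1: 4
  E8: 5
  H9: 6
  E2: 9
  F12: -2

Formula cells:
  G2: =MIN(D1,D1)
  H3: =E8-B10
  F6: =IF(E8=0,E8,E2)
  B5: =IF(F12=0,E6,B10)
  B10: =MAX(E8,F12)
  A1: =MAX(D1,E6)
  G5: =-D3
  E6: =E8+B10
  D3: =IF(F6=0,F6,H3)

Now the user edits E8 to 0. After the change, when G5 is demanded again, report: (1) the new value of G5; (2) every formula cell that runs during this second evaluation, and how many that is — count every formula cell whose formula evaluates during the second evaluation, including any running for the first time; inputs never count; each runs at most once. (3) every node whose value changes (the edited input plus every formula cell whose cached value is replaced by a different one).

First demand of the output computes:
  B10 = MAX(5, -2) = 5
  F6 = IF(E8=0: E8=5 -> else branch E2) = 9
  H3 = 5 - 5 = 0
  D3 = IF(F6=0: F6=9 -> else branch H3) = 0
  G5 = -(0) = 0

After the edit, cleaning proceeds:
  B10: stays stale; no demand reaches it after the flip.
  F6: a read changed (E8 5->0) — executes, giving 0.
  H3: stays stale; no demand reaches it after the flip.
  D3: a read changed (F6 9->0) — executes, giving 0 — identical to its old value.
  G5: dirty, but its reads are unchanged (D3 unchanged); cached 0 stands.

Note the branch switch — demand abandons B10, H3, which are never re-examined.

Demanding G5 again yields 0.
2 formula cells run: D3, F6.
The nodes whose values change: E8, F6.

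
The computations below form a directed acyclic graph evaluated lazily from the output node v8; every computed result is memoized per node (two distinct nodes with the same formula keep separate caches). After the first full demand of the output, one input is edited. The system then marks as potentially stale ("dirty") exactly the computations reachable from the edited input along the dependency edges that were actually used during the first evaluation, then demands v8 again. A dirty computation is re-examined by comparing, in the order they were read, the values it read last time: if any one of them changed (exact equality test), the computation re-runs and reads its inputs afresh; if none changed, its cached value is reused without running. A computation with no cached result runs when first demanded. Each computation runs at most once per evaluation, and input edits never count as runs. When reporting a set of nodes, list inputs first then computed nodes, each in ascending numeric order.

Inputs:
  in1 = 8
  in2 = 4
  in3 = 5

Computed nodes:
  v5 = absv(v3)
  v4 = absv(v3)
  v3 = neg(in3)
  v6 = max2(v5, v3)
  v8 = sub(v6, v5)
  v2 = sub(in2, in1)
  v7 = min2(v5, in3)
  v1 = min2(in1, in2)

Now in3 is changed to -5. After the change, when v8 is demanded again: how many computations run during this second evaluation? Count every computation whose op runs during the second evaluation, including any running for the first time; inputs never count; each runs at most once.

First demand of the output computes:
  v3 = neg(5) = -5
  v5 = absv(-5) = 5
  v6 = max2(5, -5) = 5
  v8 = sub(5, 5) = 0

After the edit, cleaning proceeds:
  v3: a read changed (in3 5->-5) — executes, giving 5.
  v5: a read changed (v3 -5->5) — executes, giving 5 — identical to its old value.
  v6: a read changed (v3 -5->5) — executes, giving 5 — identical to its old value.
  v8: dirty, but its reads are unchanged (v6 unchanged, v5 unchanged); cached 0 stands.

Note where the cutoff bites: v8 is checked, finds nothing changed, and keeps its cache.

3 computations run: v3, v5, v6.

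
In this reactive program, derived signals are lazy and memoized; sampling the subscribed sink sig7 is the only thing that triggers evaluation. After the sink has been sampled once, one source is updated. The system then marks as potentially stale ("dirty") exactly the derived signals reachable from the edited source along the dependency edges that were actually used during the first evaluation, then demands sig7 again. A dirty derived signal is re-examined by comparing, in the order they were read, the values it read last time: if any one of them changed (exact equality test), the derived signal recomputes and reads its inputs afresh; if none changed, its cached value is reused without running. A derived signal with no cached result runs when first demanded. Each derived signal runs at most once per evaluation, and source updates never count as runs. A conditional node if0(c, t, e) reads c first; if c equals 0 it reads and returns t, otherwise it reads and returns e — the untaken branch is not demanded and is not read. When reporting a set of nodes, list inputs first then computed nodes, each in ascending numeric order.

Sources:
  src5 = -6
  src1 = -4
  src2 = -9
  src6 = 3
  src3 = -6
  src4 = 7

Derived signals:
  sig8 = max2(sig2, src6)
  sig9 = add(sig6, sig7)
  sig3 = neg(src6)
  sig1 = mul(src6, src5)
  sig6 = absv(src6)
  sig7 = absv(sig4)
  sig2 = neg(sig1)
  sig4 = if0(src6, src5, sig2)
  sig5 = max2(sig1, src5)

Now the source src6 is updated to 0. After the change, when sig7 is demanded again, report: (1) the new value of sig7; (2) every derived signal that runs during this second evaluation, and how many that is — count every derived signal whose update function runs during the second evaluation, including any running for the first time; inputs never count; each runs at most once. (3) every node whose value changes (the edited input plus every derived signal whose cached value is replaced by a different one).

Demanding sig7 again yields 6.
2 derived signals run: sig4, sig7.
The nodes whose values change: src6, sig4, sig7.
Note the branch switch — demand abandons sig1, sig2, which are never re-examined.

First demand of the output computes:
  sig1 = mul(3, -6) = -18
  sig2 = neg(-18) = 18
  sig4 = if0(src6=3 -> else branch sig2) = 18
  sig7 = absv(18) = 18

After the edit, cleaning proceeds:
  sig1: stays stale; no demand reaches it after the flip.
  sig2: stays stale; no demand reaches it after the flip.
  sig4: a read changed (src6 3->0) — executes, giving -6.
  sig7: a read changed (sig4 18->-6) — executes, giving 6.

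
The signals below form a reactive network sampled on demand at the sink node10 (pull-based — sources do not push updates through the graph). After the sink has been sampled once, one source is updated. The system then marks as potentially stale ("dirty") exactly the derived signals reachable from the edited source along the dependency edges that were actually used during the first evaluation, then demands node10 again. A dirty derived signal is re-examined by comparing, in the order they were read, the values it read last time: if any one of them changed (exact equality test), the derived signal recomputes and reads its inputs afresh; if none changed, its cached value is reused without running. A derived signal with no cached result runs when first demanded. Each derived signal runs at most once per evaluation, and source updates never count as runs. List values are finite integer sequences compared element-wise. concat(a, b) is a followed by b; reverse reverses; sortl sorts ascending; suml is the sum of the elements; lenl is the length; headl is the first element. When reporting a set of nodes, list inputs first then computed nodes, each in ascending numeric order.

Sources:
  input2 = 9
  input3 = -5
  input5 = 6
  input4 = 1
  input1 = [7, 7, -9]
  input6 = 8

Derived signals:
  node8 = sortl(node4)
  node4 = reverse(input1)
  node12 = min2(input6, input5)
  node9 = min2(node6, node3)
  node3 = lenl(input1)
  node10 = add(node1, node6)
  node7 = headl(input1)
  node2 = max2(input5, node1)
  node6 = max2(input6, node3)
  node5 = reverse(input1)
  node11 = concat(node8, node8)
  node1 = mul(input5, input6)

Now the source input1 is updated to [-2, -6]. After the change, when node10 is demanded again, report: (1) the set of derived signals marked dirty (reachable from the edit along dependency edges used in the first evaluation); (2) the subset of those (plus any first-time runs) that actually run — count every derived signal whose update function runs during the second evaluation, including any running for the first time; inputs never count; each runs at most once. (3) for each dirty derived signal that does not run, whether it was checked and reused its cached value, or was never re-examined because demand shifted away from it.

Initial pass — values computed on the first demand:
  node1 = mul(6, 8) = 48
  node3 = lenl([7, 7, -9]) = 3
  node6 = max2(8, 3) = 8
  node10 = add(48, 8) = 56

Second demand — change propagation:
  node3: re-runs because input1 [7, 7, -9]->[-2, -6]; new result 2.
  node6: re-runs because node3 3->2; new result 8 (unchanged).
  node10: re-examined; everything it read last time is the same (node1 unchanged, node6 unchanged) — cache 56 kept, no run.

The important point: node6 recomputes to an identical value, and the output ends up unchanged.

Dirty set: node3, node6, node10.
Run set: node3, node6 (2 run).
Re-examined without running (cache reused): node10.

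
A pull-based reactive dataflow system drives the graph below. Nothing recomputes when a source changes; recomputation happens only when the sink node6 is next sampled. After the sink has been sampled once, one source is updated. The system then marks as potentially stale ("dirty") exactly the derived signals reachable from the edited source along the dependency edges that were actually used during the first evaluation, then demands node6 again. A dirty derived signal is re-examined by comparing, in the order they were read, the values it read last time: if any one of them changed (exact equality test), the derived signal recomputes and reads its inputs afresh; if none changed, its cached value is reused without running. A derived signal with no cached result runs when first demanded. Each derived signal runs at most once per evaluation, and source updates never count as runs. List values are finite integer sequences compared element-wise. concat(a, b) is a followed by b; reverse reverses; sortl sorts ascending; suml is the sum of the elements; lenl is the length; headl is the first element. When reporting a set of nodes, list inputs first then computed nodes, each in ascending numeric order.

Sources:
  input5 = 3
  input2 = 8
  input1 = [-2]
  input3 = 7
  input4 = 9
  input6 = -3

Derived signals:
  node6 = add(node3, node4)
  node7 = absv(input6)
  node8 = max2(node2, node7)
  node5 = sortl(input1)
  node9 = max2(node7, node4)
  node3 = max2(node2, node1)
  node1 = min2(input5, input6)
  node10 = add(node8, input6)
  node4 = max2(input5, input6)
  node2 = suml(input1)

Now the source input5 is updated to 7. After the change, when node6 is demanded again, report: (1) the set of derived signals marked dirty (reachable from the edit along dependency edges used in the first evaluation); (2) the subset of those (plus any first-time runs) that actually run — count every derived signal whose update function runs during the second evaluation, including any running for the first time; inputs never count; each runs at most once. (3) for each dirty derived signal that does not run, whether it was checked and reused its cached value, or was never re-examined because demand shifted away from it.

First evaluation (everything demanded from the output):
  node1 = min2(3, -3) = -3
  node2 = suml([-2]) = -2
  node3 = max2(-2, -3) = -2
  node4 = max2(3, -3) = 3
  node6 = add(-2, 3) = 1

Propagation after the edit:
  node1: runs — input5 3->7; result -3 (same value as before).
  node3: checked — values it read are unchanged (node2 unchanged, node1 unchanged); reused cached -2 without running.
  node4: runs — input5 3->7; result 7.
  node6: runs — node4 3->7; result 5.

Key observation: the cutoff stops propagation at node3 — its inputs' values are unchanged, so it reuses its cache.

Marked dirty: node1, node3, node4, node6.
Derived signals that run: node1, node4, node6 — 3 in total.
Checked but reused from cache: node3.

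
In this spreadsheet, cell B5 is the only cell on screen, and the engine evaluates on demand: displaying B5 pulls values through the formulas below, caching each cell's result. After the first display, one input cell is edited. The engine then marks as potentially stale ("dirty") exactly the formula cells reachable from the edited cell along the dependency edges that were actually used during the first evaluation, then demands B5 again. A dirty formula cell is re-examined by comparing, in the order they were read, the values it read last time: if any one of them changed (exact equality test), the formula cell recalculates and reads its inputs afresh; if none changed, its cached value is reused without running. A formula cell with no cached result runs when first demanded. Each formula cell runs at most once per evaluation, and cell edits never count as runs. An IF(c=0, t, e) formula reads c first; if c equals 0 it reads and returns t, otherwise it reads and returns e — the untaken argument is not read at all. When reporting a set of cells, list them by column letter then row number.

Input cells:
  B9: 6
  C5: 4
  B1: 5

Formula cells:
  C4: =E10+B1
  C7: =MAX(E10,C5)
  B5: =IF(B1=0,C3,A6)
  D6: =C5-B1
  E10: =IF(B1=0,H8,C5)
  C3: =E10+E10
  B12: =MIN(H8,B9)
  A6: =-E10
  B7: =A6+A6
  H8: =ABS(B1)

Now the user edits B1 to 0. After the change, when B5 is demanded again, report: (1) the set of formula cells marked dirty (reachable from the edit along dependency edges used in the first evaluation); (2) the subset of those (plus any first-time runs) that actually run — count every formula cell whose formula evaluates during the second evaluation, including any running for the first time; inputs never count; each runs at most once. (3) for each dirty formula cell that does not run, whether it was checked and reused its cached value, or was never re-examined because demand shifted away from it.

Dirty set: A6, B5, E10.
Run set: B5, C3, E10, H8 (4 run).
Left stale — demand moved off them: A6.
The important point: the flipped condition redirects demand; A6 is left stale, never re-checked.

Initial pass — values computed on the first demand:
  E10 = IF(B1=0: B1=5 -> else branch C5) = 4
  A6 = -(4) = -4
  B5 = IF(B1=0: B1=5 -> else branch A6) = -4

Second demand — change propagation:
  H8: newly demanded (no cache) — executes and yields 0.
  E10: re-runs because B1 5->0; new result 0.
  A6: dirty yet unreached — the second evaluation never asks for it.
  C3: newly demanded (no cache) — executes and yields 0.
  B5: re-runs because B1 5->0; new result 0.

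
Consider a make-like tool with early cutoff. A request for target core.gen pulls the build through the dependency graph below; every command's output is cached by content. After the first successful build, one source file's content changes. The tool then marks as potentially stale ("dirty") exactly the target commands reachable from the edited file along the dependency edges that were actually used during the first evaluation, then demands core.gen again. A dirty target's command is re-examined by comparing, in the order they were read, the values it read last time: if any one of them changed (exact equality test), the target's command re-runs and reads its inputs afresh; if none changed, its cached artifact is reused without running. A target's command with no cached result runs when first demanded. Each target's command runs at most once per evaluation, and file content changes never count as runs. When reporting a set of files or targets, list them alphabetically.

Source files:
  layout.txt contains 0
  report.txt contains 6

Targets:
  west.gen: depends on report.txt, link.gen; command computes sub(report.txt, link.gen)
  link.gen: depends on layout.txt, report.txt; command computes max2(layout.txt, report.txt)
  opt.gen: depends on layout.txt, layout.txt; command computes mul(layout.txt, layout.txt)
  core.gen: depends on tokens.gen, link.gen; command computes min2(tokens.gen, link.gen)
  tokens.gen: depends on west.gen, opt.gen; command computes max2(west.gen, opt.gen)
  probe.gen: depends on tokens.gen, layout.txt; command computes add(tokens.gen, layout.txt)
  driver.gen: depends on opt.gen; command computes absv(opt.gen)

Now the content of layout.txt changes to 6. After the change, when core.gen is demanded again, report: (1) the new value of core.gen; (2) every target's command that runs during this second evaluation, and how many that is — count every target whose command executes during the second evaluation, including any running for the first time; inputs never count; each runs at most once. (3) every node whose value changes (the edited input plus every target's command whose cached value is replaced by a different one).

First demand of the output computes:
  link.gen = max2(0, 6) = 6
  opt.gen = mul(0, 0) = 0
  west.gen = sub(6, 6) = 0
  tokens.gen = max2(0, 0) = 0
  core.gen = min2(0, 6) = 0

After the edit, cleaning proceeds:
  link.gen: a read changed (layout.txt 0->6) — executes, giving 6 — identical to its old value.
  opt.gen: a read changed (layout.txt 0->6; layout.txt 0->6) — executes, giving 36.
  west.gen: dirty, but its reads are unchanged (report.txt unchanged, link.gen unchanged); cached 0 stands.
  tokens.gen: a read changed (opt.gen 0->36) — executes, giving 36.
  core.gen: a read changed (tokens.gen 0->36) — executes, giving 6.

Note where the cutoff bites: west.gen is checked, finds nothing changed, and keeps its cache.

Demanding core.gen again yields 6.
4 target commands run: core.gen, link.gen, opt.gen, tokens.gen.
The nodes whose values change: core.gen, layout.txt, opt.gen, tokens.gen.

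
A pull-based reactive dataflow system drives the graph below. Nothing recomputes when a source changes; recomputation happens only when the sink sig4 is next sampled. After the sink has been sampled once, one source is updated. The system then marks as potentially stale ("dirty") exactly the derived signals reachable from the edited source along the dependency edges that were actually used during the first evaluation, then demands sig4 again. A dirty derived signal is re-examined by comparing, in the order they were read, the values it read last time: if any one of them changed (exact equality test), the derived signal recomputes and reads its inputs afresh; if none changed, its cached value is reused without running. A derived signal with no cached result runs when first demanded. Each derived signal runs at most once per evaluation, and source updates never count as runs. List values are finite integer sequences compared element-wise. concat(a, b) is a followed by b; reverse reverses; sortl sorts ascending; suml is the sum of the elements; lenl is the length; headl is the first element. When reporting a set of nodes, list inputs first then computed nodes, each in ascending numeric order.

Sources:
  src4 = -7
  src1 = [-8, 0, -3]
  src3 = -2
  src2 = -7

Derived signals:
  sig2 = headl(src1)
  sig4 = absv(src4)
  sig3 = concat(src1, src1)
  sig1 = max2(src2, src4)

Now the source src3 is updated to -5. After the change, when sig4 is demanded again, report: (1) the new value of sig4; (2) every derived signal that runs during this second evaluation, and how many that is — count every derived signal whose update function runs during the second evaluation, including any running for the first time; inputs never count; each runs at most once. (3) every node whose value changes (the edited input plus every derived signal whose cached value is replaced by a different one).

New value of sig4: 7.
Derived signals that run: none — 0 in total.
Values that change: src3.
Key observation: src3 is never demanded by the output, so the edit triggers no recomputation at all.

First evaluation (everything demanded from the output):
  sig4 = absv(-7) = 7

Propagation after the edit:
  src3 feeds no computation that the output demands — nothing is marked dirty and nothing runs.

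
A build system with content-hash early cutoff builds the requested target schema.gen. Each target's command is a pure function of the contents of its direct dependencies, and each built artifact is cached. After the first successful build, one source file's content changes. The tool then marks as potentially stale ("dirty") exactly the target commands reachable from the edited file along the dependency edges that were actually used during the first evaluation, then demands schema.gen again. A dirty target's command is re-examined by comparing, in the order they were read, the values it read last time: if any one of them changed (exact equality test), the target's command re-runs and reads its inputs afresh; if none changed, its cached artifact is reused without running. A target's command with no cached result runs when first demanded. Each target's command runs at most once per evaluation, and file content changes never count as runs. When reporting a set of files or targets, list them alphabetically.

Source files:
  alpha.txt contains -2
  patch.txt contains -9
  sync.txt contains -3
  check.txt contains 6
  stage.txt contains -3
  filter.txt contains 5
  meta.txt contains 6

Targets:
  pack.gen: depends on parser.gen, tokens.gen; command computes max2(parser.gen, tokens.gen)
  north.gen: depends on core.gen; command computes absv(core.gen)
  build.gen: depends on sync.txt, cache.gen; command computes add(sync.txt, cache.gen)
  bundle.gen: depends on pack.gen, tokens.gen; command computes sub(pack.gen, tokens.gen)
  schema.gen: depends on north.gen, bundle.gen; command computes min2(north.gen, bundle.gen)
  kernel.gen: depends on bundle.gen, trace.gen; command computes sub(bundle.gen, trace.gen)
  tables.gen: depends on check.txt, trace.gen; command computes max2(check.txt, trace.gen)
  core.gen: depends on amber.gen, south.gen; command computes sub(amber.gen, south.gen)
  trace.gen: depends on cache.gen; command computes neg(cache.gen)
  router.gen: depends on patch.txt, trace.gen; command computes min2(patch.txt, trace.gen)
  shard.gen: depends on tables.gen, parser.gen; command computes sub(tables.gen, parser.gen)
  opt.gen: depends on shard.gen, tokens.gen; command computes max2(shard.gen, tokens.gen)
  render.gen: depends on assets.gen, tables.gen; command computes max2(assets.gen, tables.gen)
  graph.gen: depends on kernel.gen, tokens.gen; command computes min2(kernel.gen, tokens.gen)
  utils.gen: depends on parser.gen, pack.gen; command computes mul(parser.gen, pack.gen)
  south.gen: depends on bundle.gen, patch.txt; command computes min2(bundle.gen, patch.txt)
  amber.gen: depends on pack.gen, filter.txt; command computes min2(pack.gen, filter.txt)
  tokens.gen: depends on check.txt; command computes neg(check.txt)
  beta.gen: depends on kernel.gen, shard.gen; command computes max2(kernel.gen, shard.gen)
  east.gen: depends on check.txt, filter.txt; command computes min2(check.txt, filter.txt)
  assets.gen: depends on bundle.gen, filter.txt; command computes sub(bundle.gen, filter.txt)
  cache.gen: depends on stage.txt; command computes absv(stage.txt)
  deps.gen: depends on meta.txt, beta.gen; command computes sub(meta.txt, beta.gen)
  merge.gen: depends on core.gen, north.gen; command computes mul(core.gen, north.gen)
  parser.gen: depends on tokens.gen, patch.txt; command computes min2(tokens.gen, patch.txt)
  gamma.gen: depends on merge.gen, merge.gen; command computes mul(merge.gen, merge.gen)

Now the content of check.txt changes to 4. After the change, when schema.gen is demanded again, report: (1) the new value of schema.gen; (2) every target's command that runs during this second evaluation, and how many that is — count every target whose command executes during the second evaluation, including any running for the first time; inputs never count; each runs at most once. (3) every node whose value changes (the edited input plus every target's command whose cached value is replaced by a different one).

New value of schema.gen: 0.
Target commands that run: amber.gen, bundle.gen, core.gen, north.gen, pack.gen, parser.gen, schema.gen, tokens.gen — 8 in total.
Values that change: amber.gen, check.txt, core.gen, north.gen, pack.gen, tokens.gen.
Key observation: the cutoff stops propagation at south.gen — its inputs' values are unchanged, so it reuses its cache.

First evaluation (everything demanded from the output):
  tokens.gen = neg(6) = -6
  parser.gen = min2(-6, -9) = -9
  pack.gen = max2(-9, -6) = -6
  amber.gen = min2(-6, 5) = -6
  bundle.gen = sub(-6, -6) = 0
  south.gen = min2(0, -9) = -9
  core.gen = sub(-6, -9) = 3
  north.gen = absv(3) = 3
  schema.gen = min2(3, 0) = 0

Propagation after the edit:
  tokens.gen: runs — check.txt 6->4; result -4.
  parser.gen: runs — tokens.gen -6->-4; result -9 (same value as before).
  pack.gen: runs — tokens.gen -6->-4; result -4.
  amber.gen: runs — pack.gen -6->-4; result -4.
  bundle.gen: runs — pack.gen -6->-4; tokens.gen -6->-4; result 0 (same value as before).
  south.gen: checked — values it read are unchanged (bundle.gen unchanged, patch.txt unchanged); reused cached -9 without running.
  core.gen: runs — amber.gen -6->-4; result 5.
  north.gen: runs — core.gen 3->5; result 5.
  schema.gen: runs — north.gen 3->5; result 0 (same value as before).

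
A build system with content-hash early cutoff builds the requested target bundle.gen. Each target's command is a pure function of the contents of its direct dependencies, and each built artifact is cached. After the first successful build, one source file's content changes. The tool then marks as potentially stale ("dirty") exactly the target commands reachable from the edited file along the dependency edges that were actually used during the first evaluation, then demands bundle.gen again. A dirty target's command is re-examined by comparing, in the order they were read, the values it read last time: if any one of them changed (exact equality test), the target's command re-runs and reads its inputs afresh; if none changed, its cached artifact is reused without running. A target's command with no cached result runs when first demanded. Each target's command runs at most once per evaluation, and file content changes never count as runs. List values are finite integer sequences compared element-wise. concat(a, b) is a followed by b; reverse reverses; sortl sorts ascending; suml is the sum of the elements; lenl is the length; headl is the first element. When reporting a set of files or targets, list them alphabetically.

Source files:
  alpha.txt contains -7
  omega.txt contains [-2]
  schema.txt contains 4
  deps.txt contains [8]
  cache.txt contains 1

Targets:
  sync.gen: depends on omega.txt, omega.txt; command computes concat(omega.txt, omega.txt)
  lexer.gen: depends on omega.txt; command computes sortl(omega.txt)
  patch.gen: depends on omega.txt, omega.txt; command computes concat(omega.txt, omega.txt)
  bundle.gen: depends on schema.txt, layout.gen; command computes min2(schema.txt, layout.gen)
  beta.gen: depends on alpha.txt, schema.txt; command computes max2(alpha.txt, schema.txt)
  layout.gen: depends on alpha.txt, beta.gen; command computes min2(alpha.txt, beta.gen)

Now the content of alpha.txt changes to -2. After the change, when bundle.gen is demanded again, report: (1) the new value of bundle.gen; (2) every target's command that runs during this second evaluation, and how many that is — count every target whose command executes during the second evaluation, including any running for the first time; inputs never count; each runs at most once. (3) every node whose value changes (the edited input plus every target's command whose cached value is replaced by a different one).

New value of bundle.gen: -2.
Target commands that run: beta.gen, bundle.gen, layout.gen — 3 in total.
Values that change: alpha.txt, bundle.gen, layout.gen.

First evaluation (everything demanded from the output):
  beta.gen = max2(-7, 4) = 4
  layout.gen = min2(-7, 4) = -7
  bundle.gen = min2(4, -7) = -7

Propagation after the edit:
  beta.gen: runs — alpha.txt -7->-2; result 4 (same value as before).
  layout.gen: runs — alpha.txt -7->-2; result -2.
  bundle.gen: runs — layout.gen -7->-2; result -2.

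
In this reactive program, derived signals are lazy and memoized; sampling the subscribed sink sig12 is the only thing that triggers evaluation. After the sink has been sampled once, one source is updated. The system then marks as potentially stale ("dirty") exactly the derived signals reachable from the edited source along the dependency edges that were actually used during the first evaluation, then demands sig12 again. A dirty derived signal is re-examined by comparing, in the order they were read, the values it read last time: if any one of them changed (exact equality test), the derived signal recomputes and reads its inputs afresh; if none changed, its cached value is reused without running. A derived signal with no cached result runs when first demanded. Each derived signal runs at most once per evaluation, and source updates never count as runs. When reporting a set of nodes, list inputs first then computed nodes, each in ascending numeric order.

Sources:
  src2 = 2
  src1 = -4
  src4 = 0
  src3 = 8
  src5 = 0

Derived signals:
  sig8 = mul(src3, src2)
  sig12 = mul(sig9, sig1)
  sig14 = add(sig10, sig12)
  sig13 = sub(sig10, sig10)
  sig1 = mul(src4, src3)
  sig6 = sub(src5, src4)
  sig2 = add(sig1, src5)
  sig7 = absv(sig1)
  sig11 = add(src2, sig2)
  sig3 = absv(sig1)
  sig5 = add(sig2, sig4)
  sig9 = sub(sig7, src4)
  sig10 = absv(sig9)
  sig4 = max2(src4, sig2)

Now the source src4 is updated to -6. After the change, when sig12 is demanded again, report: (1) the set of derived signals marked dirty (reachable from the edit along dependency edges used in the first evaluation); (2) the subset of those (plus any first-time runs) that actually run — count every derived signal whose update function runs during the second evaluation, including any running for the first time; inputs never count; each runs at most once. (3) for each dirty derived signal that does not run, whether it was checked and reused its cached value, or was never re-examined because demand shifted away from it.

The edit dirties: sig1, sig7, sig9, sig12.
4 derived signals run: sig1, sig7, sig9, sig12.
No dirty derived signal escaped a run.

First demand of the output computes:
  sig1 = mul(0, 8) = 0
  sig7 = absv(0) = 0
  sig9 = sub(0, 0) = 0
  sig12 = mul(0, 0) = 0

After the edit, cleaning proceeds:
  sig1: a read changed (src4 0->-6) — executes, giving -48.
  sig7: a read changed (sig1 0->-48) — executes, giving 48.
  sig9: a read changed (sig7 0->48; src4 0->-6) — executes, giving 54.
  sig12: a read changed (sig9 0->54; sig1 0->-48) — executes, giving -2592.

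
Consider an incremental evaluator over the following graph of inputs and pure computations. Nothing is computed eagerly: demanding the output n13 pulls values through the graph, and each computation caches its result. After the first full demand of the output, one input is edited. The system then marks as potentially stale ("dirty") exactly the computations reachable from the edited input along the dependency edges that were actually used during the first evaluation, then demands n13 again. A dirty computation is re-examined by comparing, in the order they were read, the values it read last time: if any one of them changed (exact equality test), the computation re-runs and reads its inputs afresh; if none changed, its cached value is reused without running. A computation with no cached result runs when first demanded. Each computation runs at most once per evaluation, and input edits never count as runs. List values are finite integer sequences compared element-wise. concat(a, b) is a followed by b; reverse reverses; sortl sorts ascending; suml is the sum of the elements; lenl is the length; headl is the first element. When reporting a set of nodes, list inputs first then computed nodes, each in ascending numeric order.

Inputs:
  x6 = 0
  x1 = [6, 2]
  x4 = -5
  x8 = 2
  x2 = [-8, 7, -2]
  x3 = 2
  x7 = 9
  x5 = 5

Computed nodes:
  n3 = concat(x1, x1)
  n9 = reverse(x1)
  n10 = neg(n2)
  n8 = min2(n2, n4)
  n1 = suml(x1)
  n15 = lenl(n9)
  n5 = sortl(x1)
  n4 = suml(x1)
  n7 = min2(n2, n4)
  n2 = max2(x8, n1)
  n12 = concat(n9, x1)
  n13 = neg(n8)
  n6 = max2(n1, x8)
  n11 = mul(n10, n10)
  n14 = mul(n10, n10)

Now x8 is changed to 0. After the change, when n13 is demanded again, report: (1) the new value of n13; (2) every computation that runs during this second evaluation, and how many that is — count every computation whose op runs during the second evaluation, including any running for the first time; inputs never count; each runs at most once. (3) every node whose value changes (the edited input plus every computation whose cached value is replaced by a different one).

n13 now evaluates to -8.
Run set: n2 (1 run).
Changed values: x8.
The important point: n2 recomputes to an identical value, and the output ends up unchanged.

Initial pass — values computed on the first demand:
  n1 = suml([6, 2]) = 8
  n2 = max2(2, 8) = 8
  n4 = suml([6, 2]) = 8
  n8 = min2(8, 8) = 8
  n13 = neg(8) = -8

Second demand — change propagation:
  n2: re-runs because x8 2->0; new result 8 (unchanged).
  n8: re-examined; everything it read last time is the same (n2 unchanged, n4 unchanged) — cache 8 kept, no run.
  n13: re-examined; everything it read last time is the same (n8 unchanged) — cache -8 kept, no run.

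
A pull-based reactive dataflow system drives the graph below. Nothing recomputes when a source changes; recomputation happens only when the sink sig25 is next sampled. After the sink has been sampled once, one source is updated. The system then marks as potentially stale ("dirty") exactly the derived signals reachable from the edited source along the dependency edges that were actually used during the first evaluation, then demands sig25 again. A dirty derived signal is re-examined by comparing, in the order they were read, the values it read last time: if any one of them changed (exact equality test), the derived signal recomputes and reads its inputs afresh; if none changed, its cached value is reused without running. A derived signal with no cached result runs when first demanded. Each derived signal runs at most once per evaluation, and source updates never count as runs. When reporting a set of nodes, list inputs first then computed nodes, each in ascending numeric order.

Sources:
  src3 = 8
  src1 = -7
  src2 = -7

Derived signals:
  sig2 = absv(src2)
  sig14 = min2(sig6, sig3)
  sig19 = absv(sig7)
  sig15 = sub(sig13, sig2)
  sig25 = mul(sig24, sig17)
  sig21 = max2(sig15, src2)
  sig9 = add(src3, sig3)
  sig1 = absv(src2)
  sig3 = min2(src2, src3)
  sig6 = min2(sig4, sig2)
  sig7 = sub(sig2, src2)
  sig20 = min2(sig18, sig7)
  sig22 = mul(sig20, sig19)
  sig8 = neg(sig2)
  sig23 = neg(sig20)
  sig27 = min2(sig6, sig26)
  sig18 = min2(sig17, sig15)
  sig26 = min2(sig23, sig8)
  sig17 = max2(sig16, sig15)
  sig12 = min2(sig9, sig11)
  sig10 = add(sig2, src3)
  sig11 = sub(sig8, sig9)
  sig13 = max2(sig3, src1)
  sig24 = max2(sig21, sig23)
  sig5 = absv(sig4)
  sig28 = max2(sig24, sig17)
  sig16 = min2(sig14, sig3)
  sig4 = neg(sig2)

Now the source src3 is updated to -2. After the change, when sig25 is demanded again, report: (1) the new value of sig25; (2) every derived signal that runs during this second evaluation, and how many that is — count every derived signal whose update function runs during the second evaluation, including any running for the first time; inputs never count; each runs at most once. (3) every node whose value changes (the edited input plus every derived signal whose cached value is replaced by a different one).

First evaluation (everything demanded from the output):
  sig2 = absv(-7) = 7
  sig3 = min2(-7, 8) = -7
  sig4 = neg(7) = -7
  sig6 = min2(-7, 7) = -7
  sig7 = sub(7, -7) = 14
  sig13 = max2(-7, -7) = -7
  sig14 = min2(-7, -7) = -7
  sig15 = sub(-7, 7) = -14
  sig16 = min2(-7, -7) = -7
  sig17 = max2(-7, -14) = -7
  sig18 = min2(-7, -14) = -14
  sig20 = min2(-14, 14) = -14
  sig21 = max2(-14, -7) = -7
  sig23 = neg(-14) = 14
  sig24 = max2(-7, 14) = 14
  sig25 = mul(14, -7) = -98

Propagation after the edit:
  sig3: runs — src3 8->-2; result -7 (same value as before).
  sig13: checked — values it read are unchanged (sig3 unchanged, src1 unchanged); reused cached -7 without running.
  sig14: checked — values it read are unchanged (sig6 unchanged, sig3 unchanged); reused cached -7 without running.
  sig15: checked — values it read are unchanged (sig13 unchanged, sig2 unchanged); reused cached -14 without running.
  sig16: checked — values it read are unchanged (sig14 unchanged, sig3 unchanged); reused cached -7 without running.
  sig17: checked — values it read are unchanged (sig16 unchanged, sig15 unchanged); reused cached -7 without running.
  sig18: checked — values it read are unchanged (sig17 unchanged, sig15 unchanged); reused cached -14 without running.
  sig20: checked — values it read are unchanged (sig18 unchanged, sig7 unchanged); reused cached -14 without running.
  sig21: checked — values it read are unchanged (sig15 unchanged, src2 unchanged); reused cached -7 without running.
  sig23: checked — values it read are unchanged (sig20 unchanged); reused cached 14 without running.
  sig24: checked — values it read are unchanged (sig21 unchanged, sig23 unchanged); reused cached 14 without running.
  sig25: checked — values it read are unchanged (sig24 unchanged, sig17 unchanged); reused cached -98 without running.

Key observation: the change is absorbed at sig3 — it re-runs but produces the same value, and the output's value is unchanged.

New value of sig25: -98.
Derived signals that run: sig3 — 1 in total.
Values that change: src3.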